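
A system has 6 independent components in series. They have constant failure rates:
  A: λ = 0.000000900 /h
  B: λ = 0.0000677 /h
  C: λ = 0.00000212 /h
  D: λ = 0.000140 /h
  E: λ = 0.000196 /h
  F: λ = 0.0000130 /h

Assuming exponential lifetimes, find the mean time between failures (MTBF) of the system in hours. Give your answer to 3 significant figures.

Series of exponential components: λ_sys = Σ λ_i
λ_sys = 0.000000900 + 0.0000677 + 0.00000212 + 0.000140 + 0.000196 + 0.0000130 = 4.1972e-04 /h
MTBF = 1 / λ_sys = 2380 h

2380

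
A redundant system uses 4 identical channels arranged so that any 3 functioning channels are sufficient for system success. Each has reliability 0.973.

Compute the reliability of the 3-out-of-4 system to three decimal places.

0.996

R = Σ_{i=3}^{4} C(4,i) p^i (1−p)^{4−i} with p = 0.973
C(4,3)·0.973^3·0.027^1 = 0.09949
C(4,4)·0.973^4·0.027^0 = 0.89630
Sum = 0.996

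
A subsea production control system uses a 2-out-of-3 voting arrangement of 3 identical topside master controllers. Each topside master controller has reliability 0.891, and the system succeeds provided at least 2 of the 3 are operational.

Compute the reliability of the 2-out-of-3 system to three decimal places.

R = Σ_{i=2}^{3} C(3,i) p^i (1−p)^{3−i} with p = 0.891
C(3,2)·0.891^2·0.109^1 = 0.25960
C(3,3)·0.891^3·0.109^0 = 0.70735
Sum = 0.967

0.967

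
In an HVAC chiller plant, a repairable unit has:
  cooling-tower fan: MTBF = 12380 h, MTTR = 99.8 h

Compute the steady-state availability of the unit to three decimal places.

A(cooling-tower fan) = MTBF/(MTBF+MTTR) = 12380/(12380+99.8) = 0.992

0.992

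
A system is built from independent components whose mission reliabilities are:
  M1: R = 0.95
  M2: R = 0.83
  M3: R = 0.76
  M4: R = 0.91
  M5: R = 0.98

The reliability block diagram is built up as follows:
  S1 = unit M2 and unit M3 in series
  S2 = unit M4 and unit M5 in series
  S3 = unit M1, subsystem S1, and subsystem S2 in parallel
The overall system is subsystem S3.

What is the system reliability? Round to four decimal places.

0.9980

Series (M2 and M3): 0.830000 × 0.760000 = 0.630800
Series (M4 and M5): 0.910000 × 0.980000 = 0.891800
Parallel (M1, [0.630800], and [0.891800]): 1 − (1 − 0.950000)(1 − 0.630800)(1 − 0.891800) = 0.9980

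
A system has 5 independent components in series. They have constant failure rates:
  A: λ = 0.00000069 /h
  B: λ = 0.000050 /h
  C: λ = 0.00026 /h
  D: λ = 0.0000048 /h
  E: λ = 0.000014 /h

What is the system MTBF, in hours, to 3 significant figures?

Series of exponential components: λ_sys = Σ λ_i
λ_sys = 0.00000069 + 0.000050 + 0.00026 + 0.0000048 + 0.000014 = 3.2949e-04 /h
MTBF = 1 / λ_sys = 3030 h

3030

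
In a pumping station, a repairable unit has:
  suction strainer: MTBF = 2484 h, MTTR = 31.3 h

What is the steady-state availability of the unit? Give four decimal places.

0.9876

A(suction strainer) = MTBF/(MTBF+MTTR) = 2484/(2484+31.3) = 0.9876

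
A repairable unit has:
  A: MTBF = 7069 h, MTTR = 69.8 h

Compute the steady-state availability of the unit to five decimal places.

0.99022

A(A) = MTBF/(MTBF+MTTR) = 7069/(7069+69.8) = 0.99022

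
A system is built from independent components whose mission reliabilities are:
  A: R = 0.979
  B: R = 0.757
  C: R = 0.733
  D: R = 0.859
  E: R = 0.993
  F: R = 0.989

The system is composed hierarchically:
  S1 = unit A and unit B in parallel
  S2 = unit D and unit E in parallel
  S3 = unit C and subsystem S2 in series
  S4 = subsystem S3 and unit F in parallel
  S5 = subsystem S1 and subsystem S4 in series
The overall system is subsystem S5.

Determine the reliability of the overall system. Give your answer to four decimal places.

Parallel (A and B): 1 − (1 − 0.979000)(1 − 0.757000) = 0.994897
Parallel (D and E): 1 − (1 − 0.859000)(1 − 0.993000) = 0.999013
Series (C and [0.999013]): 0.733000 × 0.999013 = 0.732277
Parallel ([0.732277] and F): 1 − (1 − 0.732277)(1 − 0.989000) = 0.997055
Series ([0.994897] and [0.997055]): 0.994897 × 0.997055 = 0.9920

0.9920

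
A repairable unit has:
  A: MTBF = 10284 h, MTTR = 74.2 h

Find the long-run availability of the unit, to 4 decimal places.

0.9928

A(A) = MTBF/(MTBF+MTTR) = 10284/(10284+74.2) = 0.9928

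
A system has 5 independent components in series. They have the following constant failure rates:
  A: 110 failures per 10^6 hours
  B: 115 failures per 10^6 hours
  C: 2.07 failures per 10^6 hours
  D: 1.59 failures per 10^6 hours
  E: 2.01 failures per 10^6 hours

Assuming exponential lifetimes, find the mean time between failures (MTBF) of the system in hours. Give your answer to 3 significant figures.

Series of exponential components: λ_sys = Σ λ_i
λ_sys = 0.000110 + 0.000115 + 0.00000207 + 0.00000159 + 0.00000201 = 2.3067e-04 /h
MTBF = 1 / λ_sys = 4340 h

4340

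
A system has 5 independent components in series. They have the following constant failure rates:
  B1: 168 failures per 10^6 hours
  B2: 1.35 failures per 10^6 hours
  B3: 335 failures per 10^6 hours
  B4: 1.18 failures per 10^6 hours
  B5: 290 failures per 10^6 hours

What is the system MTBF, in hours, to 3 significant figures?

1260

Series of exponential components: λ_sys = Σ λ_i
λ_sys = 0.000168 + 0.00000135 + 0.000335 + 0.00000118 + 0.000290 = 7.9553e-04 /h
MTBF = 1 / λ_sys = 1260 h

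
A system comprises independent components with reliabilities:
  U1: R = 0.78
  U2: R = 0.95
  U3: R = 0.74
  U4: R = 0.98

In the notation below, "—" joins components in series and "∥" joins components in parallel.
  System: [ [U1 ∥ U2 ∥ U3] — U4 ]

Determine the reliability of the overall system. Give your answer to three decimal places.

0.977

Parallel (U1, U2, and U3): 1 − (1 − 0.78000)(1 − 0.95000)(1 − 0.74000) = 0.99714
Series ([0.99714] and U4): 0.99714 × 0.98000 = 0.977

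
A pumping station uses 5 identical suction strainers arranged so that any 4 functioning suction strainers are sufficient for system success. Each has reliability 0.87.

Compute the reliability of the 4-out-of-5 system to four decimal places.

0.8708

R = Σ_{i=4}^{5} C(5,i) p^i (1−p)^{5−i} with p = 0.87
C(5,4)·0.87^4·0.13^1 = 0.372383
C(5,5)·0.87^5·0.13^0 = 0.498421
Sum = 0.8708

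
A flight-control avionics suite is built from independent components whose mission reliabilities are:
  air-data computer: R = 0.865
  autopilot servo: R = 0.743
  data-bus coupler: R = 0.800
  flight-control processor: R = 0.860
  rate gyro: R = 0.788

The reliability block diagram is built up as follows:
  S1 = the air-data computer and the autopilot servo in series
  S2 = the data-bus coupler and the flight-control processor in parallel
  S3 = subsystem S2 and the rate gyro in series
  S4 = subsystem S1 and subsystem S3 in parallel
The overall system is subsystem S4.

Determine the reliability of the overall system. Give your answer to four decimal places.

0.9164

Series (air-data computer and autopilot servo): 0.865000 × 0.743000 = 0.642695
Parallel (data-bus coupler and flight-control processor): 1 − (1 − 0.800000)(1 − 0.860000) = 0.972000
Series ([0.972000] and rate gyro): 0.972000 × 0.788000 = 0.765936
Parallel ([0.642695] and [0.765936]): 1 − (1 − 0.642695)(1 − 0.765936) = 0.9164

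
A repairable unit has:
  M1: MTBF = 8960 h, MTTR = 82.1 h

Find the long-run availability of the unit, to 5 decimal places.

0.99092

A(M1) = MTBF/(MTBF+MTTR) = 8960/(8960+82.1) = 0.99092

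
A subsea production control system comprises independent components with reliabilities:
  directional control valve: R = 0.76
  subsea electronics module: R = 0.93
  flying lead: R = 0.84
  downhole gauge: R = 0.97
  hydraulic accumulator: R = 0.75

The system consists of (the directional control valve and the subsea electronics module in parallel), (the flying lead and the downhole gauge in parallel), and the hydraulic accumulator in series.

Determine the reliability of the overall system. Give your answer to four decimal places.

Parallel (directional control valve and subsea electronics module): 1 − (1 − 0.760000)(1 − 0.930000) = 0.983200
Parallel (flying lead and downhole gauge): 1 − (1 − 0.840000)(1 − 0.970000) = 0.995200
Series ([0.983200], [0.995200], and hydraulic accumulator): 0.983200 × 0.995200 × 0.750000 = 0.7339

0.7339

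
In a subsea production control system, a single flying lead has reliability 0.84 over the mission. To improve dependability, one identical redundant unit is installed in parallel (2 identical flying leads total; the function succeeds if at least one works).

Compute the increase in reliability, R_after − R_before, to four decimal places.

R_before = 0.84
R_after = 1 − (1 − 0.84)^2 = 0.9744
ΔR = 0.9744 − 0.84 = 0.1344

0.1344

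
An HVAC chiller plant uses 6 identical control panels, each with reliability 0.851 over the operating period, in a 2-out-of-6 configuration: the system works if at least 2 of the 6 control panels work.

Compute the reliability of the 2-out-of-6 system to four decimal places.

0.9996

R = Σ_{i=2}^{6} C(6,i) p^i (1−p)^{6−i} with p = 0.851
C(6,2)·0.851^2·0.149^4 = 0.005354
C(6,3)·0.851^3·0.149^3 = 0.040773
C(6,4)·0.851^4·0.149^2 = 0.174655
C(6,5)·0.851^5·0.149^1 = 0.399011
C(6,6)·0.851^6·0.149^0 = 0.379820
Sum = 0.9996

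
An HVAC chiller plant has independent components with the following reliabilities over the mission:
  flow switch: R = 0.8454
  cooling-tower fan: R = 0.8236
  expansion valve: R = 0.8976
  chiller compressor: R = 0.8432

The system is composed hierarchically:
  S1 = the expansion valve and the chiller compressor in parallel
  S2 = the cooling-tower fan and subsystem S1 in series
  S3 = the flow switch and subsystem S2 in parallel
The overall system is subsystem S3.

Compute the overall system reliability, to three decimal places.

Parallel (expansion valve and chiller compressor): 1 − (1 − 0.89760)(1 − 0.84320) = 0.98394
Series (cooling-tower fan and [0.98394]): 0.82360 × 0.98394 = 0.81037
Parallel (flow switch and [0.81037]): 1 − (1 − 0.84540)(1 − 0.81037) = 0.971

0.971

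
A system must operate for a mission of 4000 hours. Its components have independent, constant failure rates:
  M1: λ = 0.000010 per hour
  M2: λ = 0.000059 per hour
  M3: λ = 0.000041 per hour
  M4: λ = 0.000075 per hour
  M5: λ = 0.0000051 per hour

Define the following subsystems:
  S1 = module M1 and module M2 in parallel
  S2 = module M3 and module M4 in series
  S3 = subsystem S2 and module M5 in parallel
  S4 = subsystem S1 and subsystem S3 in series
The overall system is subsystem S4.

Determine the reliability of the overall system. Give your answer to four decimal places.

R(M1) = exp(−0.000010 × 4000) = 0.960789
R(M2) = exp(−0.000059 × 4000) = 0.789781
R(M3) = exp(−0.000041 × 4000) = 0.848742
R(M4) = exp(−0.000075 × 4000) = 0.740818
R(M5) = exp(−0.0000051 × 4000) = 0.979807
Parallel (M1 and M2): 1 − (1 − 0.960789)(1 − 0.789781) = 0.991757
Series (M3 and M4): 0.848742 × 0.740818 = 0.628763
Parallel ([0.628763] and M5): 1 − (1 − 0.628763)(1 − 0.979807) = 0.992504
Series ([0.991757] and [0.992504]): 0.991757 × 0.992504 = 0.9843

0.9843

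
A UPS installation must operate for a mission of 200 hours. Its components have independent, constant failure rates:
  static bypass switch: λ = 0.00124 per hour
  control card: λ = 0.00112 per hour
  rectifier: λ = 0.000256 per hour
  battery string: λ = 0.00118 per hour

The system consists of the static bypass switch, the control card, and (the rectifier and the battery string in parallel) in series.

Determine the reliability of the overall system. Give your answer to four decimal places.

R(static bypass switch) = exp(−0.00124 × 200) = 0.780360
R(control card) = exp(−0.00112 × 200) = 0.799315
R(rectifier) = exp(−0.000256 × 200) = 0.950089
R(battery string) = exp(−0.00118 × 200) = 0.789781
Parallel (rectifier and battery string): 1 − (1 − 0.950089)(1 − 0.789781) = 0.989508
Series (static bypass switch, control card, and [0.989508]): 0.780360 × 0.799315 × 0.989508 = 0.6172

0.6172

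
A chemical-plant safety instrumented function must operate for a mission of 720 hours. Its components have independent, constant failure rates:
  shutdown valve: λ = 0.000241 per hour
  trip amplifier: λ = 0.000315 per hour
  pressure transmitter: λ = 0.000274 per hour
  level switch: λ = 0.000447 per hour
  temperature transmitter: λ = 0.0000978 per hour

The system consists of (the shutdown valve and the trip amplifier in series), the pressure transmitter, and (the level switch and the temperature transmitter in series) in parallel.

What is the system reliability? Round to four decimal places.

R(shutdown valve) = exp(−0.000241 × 720) = 0.840700
R(trip amplifier) = exp(−0.000315 × 720) = 0.797080
R(pressure transmitter) = exp(−0.000274 × 720) = 0.820961
R(level switch) = exp(−0.000447 × 720) = 0.724814
R(temperature transmitter) = exp(−0.0000978 × 720) = 0.932006
Series (shutdown valve and trip amplifier): 0.840700 × 0.797080 = 0.670105
Series (level switch and temperature transmitter): 0.724814 × 0.932006 = 0.675531
Parallel ([0.670105], pressure transmitter, and [0.675531]): 1 − (1 − 0.670105)(1 − 0.820961)(1 − 0.675531) = 0.9808

0.9808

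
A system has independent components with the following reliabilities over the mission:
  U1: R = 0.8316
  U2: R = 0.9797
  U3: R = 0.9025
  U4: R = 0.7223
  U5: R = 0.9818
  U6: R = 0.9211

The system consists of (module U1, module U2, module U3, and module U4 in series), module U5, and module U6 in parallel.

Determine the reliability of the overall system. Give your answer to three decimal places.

Series (U1, U2, U3, and U4): 0.83160 × 0.97970 × 0.90250 × 0.72230 = 0.53110
Parallel ([0.53110], U5, and U6): 1 − (1 − 0.53110)(1 − 0.98180)(1 − 0.92110) = 0.999

0.999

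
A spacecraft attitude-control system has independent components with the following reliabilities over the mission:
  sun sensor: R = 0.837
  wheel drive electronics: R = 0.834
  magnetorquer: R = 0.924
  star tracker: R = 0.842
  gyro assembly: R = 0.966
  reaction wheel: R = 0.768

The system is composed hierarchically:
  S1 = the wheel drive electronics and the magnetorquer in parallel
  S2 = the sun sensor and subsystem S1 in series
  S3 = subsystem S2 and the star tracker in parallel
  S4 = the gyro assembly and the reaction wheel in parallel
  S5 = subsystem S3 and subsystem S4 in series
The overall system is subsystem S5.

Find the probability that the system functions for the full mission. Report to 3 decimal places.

0.965

Parallel (wheel drive electronics and magnetorquer): 1 − (1 − 0.83400)(1 − 0.92400) = 0.98738
Series (sun sensor and [0.98738]): 0.83700 × 0.98738 = 0.82644
Parallel ([0.82644] and star tracker): 1 − (1 − 0.82644)(1 − 0.84200) = 0.97258
Parallel (gyro assembly and reaction wheel): 1 − (1 − 0.96600)(1 − 0.76800) = 0.99211
Series ([0.97258] and [0.99211]): 0.97258 × 0.99211 = 0.965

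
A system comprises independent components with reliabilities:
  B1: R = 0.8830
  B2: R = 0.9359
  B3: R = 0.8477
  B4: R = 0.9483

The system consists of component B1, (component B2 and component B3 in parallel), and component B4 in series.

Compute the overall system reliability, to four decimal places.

Parallel (B2 and B3): 1 − (1 − 0.935900)(1 − 0.847700) = 0.990238
Series (B1, [0.990238], and B4): 0.883000 × 0.990238 × 0.948300 = 0.8292

0.8292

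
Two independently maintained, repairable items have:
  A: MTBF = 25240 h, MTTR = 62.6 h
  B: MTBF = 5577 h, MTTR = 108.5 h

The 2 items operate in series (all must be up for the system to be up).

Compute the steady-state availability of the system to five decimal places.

A(A) = MTBF/(MTBF+MTTR) = 25240/(25240+62.6) = 0.997526
A(B) = MTBF/(MTBF+MTTR) = 5577/(5577+108.5) = 0.980916
Series availability: 0.997526 × 0.980916 = 0.97849

0.97849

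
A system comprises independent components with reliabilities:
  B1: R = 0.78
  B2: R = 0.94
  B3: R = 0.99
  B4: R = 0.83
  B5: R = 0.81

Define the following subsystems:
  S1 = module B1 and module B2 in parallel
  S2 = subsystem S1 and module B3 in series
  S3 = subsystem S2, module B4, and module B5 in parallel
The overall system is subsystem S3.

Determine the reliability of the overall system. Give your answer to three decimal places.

Parallel (B1 and B2): 1 − (1 − 0.78000)(1 − 0.94000) = 0.98680
Series ([0.98680] and B3): 0.98680 × 0.99000 = 0.97693
Parallel ([0.97693], B4, and B5): 1 − (1 − 0.97693)(1 − 0.83000)(1 − 0.81000) = 0.999

0.999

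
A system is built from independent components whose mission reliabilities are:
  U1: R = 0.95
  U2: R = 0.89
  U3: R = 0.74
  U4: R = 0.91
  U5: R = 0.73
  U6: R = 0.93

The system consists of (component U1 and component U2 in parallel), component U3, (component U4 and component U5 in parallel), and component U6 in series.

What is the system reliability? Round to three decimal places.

Parallel (U1 and U2): 1 − (1 − 0.95000)(1 − 0.89000) = 0.99450
Parallel (U4 and U5): 1 − (1 − 0.91000)(1 − 0.73000) = 0.97570
Series ([0.99450], U3, [0.97570], and U6): 0.99450 × 0.74000 × 0.97570 × 0.93000 = 0.668

0.668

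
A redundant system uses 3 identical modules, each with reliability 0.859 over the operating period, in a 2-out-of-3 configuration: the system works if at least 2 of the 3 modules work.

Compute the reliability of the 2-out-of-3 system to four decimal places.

R = Σ_{i=2}^{3} C(3,i) p^i (1−p)^{3−i} with p = 0.859
C(3,2)·0.859^2·0.141^1 = 0.312124
C(3,3)·0.859^3·0.141^0 = 0.633840
Sum = 0.9460

0.9460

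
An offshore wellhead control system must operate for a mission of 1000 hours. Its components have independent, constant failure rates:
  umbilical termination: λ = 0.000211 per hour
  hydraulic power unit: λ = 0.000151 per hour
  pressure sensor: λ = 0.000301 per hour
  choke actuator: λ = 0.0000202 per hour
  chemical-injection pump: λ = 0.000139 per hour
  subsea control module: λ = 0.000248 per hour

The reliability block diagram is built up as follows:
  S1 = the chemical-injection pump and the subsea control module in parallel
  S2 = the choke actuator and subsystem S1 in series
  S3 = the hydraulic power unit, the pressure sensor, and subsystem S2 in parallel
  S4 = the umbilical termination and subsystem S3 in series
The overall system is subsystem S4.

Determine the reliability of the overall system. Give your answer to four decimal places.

0.8084

R(umbilical termination) = exp(−0.000211 × 1000) = 0.809774
R(hydraulic power unit) = exp(−0.000151 × 1000) = 0.859848
R(pressure sensor) = exp(−0.000301 × 1000) = 0.740078
R(choke actuator) = exp(−0.0000202 × 1000) = 0.980003
R(chemical-injection pump) = exp(−0.000139 × 1000) = 0.870228
R(subsea control module) = exp(−0.000248 × 1000) = 0.780360
Parallel (chemical-injection pump and subsea control module): 1 − (1 − 0.870228)(1 − 0.780360) = 0.971497
Series (choke actuator and [0.971497]): 0.980003 × 0.971497 = 0.952070
Parallel (hydraulic power unit, pressure sensor, and [0.952070]): 1 − (1 − 0.859848)(1 − 0.740078)(1 − 0.952070) = 0.998254
Series (umbilical termination and [0.998254]): 0.809774 × 0.998254 = 0.8084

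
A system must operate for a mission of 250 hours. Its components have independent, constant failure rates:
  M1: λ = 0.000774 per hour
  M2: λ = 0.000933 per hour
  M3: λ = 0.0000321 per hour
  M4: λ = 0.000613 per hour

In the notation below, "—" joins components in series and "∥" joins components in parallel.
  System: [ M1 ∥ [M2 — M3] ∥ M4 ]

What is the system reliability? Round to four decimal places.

R(M1) = exp(−0.000774 × 250) = 0.824070
R(M2) = exp(−0.000933 × 250) = 0.791956
R(M3) = exp(−0.0000321 × 250) = 0.992007
R(M4) = exp(−0.000613 × 250) = 0.857915
Series (M2 and M3): 0.791956 × 0.992007 = 0.785626
Parallel (M1, [0.785626], and M4): 1 − (1 − 0.824070)(1 − 0.785626)(1 − 0.857915) = 0.9946

0.9946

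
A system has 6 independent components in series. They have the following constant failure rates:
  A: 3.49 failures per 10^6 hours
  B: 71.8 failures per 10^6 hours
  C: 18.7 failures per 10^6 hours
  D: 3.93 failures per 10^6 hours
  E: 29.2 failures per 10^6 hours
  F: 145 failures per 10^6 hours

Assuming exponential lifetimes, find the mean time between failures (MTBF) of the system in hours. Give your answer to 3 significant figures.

3670

Series of exponential components: λ_sys = Σ λ_i
λ_sys = 0.00000349 + 0.0000718 + 0.0000187 + 0.00000393 + 0.0000292 + 0.000145 = 2.7212e-04 /h
MTBF = 1 / λ_sys = 3670 h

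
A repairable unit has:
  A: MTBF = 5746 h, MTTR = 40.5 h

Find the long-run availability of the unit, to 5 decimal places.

0.99300

A(A) = MTBF/(MTBF+MTTR) = 5746/(5746+40.5) = 0.99300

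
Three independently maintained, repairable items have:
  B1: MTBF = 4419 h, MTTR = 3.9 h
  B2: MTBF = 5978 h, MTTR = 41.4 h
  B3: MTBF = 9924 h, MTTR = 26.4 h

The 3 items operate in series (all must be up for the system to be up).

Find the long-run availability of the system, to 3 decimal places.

A(B1) = MTBF/(MTBF+MTTR) = 4419/(4419+3.9) = 0.999118
A(B2) = MTBF/(MTBF+MTTR) = 5978/(5978+41.4) = 0.993122
A(B3) = MTBF/(MTBF+MTTR) = 9924/(9924+26.4) = 0.997347
Series availability: 0.999118 × 0.993122 × 0.997347 = 0.990

0.990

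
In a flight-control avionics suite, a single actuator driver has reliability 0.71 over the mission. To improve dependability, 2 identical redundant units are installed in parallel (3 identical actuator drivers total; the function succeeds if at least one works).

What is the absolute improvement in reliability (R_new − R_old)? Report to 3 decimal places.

0.266

R_before = 0.71
R_after = 1 − (1 − 0.71)^3 = 0.976
ΔR = 0.976 − 0.71 = 0.266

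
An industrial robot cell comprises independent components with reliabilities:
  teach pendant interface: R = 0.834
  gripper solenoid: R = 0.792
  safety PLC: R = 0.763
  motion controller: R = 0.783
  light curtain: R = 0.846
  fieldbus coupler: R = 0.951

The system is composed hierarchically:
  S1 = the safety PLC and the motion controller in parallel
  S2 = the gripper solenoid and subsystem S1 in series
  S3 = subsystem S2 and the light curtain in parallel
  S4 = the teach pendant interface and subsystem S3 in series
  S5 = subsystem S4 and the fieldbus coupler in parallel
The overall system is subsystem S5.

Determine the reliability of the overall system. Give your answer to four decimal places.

Parallel (safety PLC and motion controller): 1 − (1 − 0.763000)(1 − 0.783000) = 0.948571
Series (gripper solenoid and [0.948571]): 0.792000 × 0.948571 = 0.751268
Parallel ([0.751268] and light curtain): 1 − (1 − 0.751268)(1 − 0.846000) = 0.961695
Series (teach pendant interface and [0.961695]): 0.834000 × 0.961695 = 0.802054
Parallel ([0.802054] and fieldbus coupler): 1 − (1 − 0.802054)(1 − 0.951000) = 0.9903

0.9903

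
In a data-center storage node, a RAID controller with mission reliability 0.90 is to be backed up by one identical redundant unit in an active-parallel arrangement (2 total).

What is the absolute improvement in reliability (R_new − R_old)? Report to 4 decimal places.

R_before = 0.90
R_after = 1 − (1 − 0.90)^2 = 0.9900
ΔR = 0.9900 − 0.90 = 0.0900

0.0900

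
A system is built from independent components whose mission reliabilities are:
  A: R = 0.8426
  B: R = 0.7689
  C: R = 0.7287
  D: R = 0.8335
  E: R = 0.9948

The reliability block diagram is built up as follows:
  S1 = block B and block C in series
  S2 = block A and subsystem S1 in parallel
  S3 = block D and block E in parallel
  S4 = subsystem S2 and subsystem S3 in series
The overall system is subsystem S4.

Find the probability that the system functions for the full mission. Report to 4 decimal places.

Series (B and C): 0.768900 × 0.728700 = 0.560297
Parallel (A and [0.560297]): 1 − (1 − 0.842600)(1 − 0.560297) = 0.930791
Parallel (D and E): 1 − (1 − 0.833500)(1 − 0.994800) = 0.999134
Series ([0.930791] and [0.999134]): 0.930791 × 0.999134 = 0.9300

0.9300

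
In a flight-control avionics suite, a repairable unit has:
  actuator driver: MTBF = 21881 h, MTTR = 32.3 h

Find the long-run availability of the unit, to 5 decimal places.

A(actuator driver) = MTBF/(MTBF+MTTR) = 21881/(21881+32.3) = 0.99853

0.99853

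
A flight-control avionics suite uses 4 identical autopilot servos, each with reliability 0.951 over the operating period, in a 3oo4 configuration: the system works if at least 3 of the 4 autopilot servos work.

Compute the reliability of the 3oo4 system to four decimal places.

0.9865

R = Σ_{i=3}^{4} C(4,i) p^i (1−p)^{4−i} with p = 0.951
C(4,3)·0.951^3·0.049^1 = 0.168577
C(4,4)·0.951^4·0.049^0 = 0.817941
Sum = 0.9865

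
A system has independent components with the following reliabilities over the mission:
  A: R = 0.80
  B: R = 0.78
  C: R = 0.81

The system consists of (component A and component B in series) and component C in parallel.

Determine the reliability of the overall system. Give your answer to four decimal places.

Series (A and B): 0.800000 × 0.780000 = 0.624000
Parallel ([0.624000] and C): 1 − (1 − 0.624000)(1 − 0.810000) = 0.9286

0.9286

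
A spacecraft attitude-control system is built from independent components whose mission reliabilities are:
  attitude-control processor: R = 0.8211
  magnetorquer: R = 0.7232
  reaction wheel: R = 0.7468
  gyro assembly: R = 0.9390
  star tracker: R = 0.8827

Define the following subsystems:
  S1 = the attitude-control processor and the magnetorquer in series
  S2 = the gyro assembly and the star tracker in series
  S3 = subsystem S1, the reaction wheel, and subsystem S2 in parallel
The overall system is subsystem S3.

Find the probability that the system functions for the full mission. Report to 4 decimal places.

0.9824

Series (attitude-control processor and magnetorquer): 0.821100 × 0.723200 = 0.593820
Series (gyro assembly and star tracker): 0.939000 × 0.882700 = 0.828855
Parallel ([0.593820], reaction wheel, and [0.828855]): 1 − (1 − 0.593820)(1 − 0.746800)(1 − 0.828855) = 0.9824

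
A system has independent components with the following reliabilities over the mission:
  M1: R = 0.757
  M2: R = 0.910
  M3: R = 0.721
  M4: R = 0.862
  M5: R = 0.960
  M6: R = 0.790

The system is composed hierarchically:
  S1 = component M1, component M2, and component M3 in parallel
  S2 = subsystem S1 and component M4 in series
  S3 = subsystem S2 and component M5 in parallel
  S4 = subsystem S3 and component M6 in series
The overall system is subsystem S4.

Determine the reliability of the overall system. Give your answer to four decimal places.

Parallel (M1, M2, and M3): 1 − (1 − 0.757000)(1 − 0.910000)(1 − 0.721000) = 0.993898
Series ([0.993898] and M4): 0.993898 × 0.862000 = 0.856740
Parallel ([0.856740] and M5): 1 − (1 − 0.856740)(1 − 0.960000) = 0.994270
Series ([0.994270] and M6): 0.994270 × 0.790000 = 0.7855

0.7855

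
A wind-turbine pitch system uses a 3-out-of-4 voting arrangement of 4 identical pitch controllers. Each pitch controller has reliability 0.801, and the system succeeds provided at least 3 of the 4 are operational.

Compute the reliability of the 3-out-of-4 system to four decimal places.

R = Σ_{i=3}^{4} C(4,i) p^i (1−p)^{4−i} with p = 0.801
C(4,3)·0.801^3·0.199^1 = 0.409082
C(4,4)·0.801^4·0.199^0 = 0.411652
Sum = 0.8207

0.8207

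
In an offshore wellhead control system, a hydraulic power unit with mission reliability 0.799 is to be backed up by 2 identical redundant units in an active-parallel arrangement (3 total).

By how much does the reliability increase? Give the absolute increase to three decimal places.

R_before = 0.799
R_after = 1 − (1 − 0.799)^3 = 0.992
ΔR = 0.992 − 0.799 = 0.193

0.193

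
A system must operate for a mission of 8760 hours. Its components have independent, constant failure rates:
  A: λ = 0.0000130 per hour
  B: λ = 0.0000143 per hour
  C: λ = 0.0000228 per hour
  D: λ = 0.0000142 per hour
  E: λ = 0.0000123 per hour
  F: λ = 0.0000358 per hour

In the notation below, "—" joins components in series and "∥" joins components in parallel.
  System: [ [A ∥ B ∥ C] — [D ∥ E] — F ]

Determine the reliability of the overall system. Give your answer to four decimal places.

R(A) = exp(−0.0000130 × 8760) = 0.892365
R(B) = exp(−0.0000143 × 8760) = 0.882260
R(C) = exp(−0.0000228 × 8760) = 0.818953
R(D) = exp(−0.0000142 × 8760) = 0.883034
R(E) = exp(−0.0000123 × 8760) = 0.897854
R(F) = exp(−0.0000358 × 8760) = 0.730805
Parallel (A, B, and C): 1 − (1 − 0.892365)(1 − 0.882260)(1 − 0.818953) = 0.997706
Parallel (D and E): 1 − (1 − 0.883034)(1 − 0.897854) = 0.988052
Series ([0.997706], [0.988052], and F): 0.997706 × 0.988052 × 0.730805 = 0.7204

0.7204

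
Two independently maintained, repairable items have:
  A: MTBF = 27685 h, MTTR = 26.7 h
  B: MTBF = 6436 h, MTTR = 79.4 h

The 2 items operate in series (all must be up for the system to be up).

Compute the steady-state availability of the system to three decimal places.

0.987

A(A) = MTBF/(MTBF+MTTR) = 27685/(27685+26.7) = 0.999037
A(B) = MTBF/(MTBF+MTTR) = 6436/(6436+79.4) = 0.987813
Series availability: 0.999037 × 0.987813 = 0.987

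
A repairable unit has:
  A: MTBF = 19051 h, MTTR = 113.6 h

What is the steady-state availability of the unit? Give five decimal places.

A(A) = MTBF/(MTBF+MTTR) = 19051/(19051+113.6) = 0.99407

0.99407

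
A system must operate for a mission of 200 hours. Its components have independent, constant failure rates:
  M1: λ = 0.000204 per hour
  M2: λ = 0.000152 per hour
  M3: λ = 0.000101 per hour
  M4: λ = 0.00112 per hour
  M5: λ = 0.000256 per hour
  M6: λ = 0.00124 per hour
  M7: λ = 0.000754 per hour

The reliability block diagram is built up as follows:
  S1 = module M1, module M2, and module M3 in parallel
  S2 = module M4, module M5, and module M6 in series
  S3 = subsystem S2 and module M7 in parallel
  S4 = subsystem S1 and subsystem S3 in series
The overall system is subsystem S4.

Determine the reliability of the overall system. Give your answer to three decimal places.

R(M1) = exp(−0.000204 × 200) = 0.96002
R(M2) = exp(−0.000152 × 200) = 0.97006
R(M3) = exp(−0.000101 × 200) = 0.98000
R(M4) = exp(−0.00112 × 200) = 0.79932
R(M5) = exp(−0.000256 × 200) = 0.95009
R(M6) = exp(−0.00124 × 200) = 0.78036
R(M7) = exp(−0.000754 × 200) = 0.86002
Parallel (M1, M2, and M3): 1 − (1 − 0.96002)(1 − 0.97006)(1 − 0.98000) = 0.99998
Series (M4, M5, and M6): 0.79932 × 0.95009 × 0.78036 = 0.59263
Parallel ([0.59263] and M7): 1 − (1 − 0.59263)(1 − 0.86002) = 0.94298
Series ([0.99998] and [0.94298]): 0.99998 × 0.94298 = 0.943

0.943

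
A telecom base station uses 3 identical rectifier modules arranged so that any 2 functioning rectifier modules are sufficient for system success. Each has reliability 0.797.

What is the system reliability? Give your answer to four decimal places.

0.8931

R = Σ_{i=2}^{3} C(3,i) p^i (1−p)^{3−i} with p = 0.797
C(3,2)·0.797^2·0.203^1 = 0.386842
C(3,3)·0.797^3·0.203^0 = 0.506262
Sum = 0.8931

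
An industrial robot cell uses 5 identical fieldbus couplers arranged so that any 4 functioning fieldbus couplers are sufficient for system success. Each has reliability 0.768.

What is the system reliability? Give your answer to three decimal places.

0.671

R = Σ_{i=4}^{5} C(5,i) p^i (1−p)^{5−i} with p = 0.768
C(5,4)·0.768^4·0.232^1 = 0.40356
C(5,5)·0.768^5·0.232^0 = 0.26718
Sum = 0.671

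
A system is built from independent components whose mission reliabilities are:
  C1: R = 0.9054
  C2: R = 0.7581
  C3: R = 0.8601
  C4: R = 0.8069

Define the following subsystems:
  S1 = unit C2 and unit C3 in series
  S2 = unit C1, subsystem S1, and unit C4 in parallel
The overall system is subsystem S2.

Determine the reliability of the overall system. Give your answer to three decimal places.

Series (C2 and C3): 0.75810 × 0.86010 = 0.65204
Parallel (C1, [0.65204], and C4): 1 − (1 − 0.90540)(1 − 0.65204)(1 − 0.80690) = 0.994

0.994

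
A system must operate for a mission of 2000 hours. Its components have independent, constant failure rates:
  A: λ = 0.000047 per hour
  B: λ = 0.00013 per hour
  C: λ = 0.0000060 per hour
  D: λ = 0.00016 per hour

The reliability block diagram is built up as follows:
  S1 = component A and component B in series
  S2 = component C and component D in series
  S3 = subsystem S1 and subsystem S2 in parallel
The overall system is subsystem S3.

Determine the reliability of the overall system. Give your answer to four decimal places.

R(A) = exp(−0.000047 × 2000) = 0.910283
R(B) = exp(−0.00013 × 2000) = 0.771052
R(C) = exp(−0.0000060 × 2000) = 0.988072
R(D) = exp(−0.00016 × 2000) = 0.726149
Series (A and B): 0.910283 × 0.771052 = 0.701876
Series (C and D): 0.988072 × 0.726149 = 0.717487
Parallel ([0.701876] and [0.717487]): 1 − (1 − 0.701876)(1 − 0.717487) = 0.9158

0.9158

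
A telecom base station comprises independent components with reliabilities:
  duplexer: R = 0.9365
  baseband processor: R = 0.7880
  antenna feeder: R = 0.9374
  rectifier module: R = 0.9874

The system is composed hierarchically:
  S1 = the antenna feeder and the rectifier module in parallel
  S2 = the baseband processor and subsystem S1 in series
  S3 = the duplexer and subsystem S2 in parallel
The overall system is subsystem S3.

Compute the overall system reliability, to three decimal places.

Parallel (antenna feeder and rectifier module): 1 − (1 − 0.93740)(1 − 0.98740) = 0.99921
Series (baseband processor and [0.99921]): 0.78800 × 0.99921 = 0.78738
Parallel (duplexer and [0.78738]): 1 − (1 − 0.93650)(1 − 0.78738) = 0.986

0.986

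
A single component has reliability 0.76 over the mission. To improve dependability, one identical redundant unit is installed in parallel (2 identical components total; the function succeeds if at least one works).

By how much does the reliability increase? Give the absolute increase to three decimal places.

R_before = 0.76
R_after = 1 − (1 − 0.76)^2 = 0.942
ΔR = 0.942 − 0.76 = 0.182

0.182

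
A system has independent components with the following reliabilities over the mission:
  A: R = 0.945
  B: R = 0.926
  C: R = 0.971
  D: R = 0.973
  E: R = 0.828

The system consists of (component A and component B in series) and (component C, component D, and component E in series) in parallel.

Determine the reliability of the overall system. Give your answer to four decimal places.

0.9728

Series (A and B): 0.945000 × 0.926000 = 0.875070
Series (C, D, and E): 0.971000 × 0.973000 × 0.828000 = 0.782280
Parallel ([0.875070] and [0.782280]): 1 − (1 − 0.875070)(1 − 0.782280) = 0.9728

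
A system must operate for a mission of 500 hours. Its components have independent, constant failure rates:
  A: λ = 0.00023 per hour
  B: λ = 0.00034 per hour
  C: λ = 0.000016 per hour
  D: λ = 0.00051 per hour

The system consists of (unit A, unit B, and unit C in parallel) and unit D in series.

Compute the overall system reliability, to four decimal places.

0.7748

R(A) = exp(−0.00023 × 500) = 0.891366
R(B) = exp(−0.00034 × 500) = 0.843665
R(C) = exp(−0.000016 × 500) = 0.992032
R(D) = exp(−0.00051 × 500) = 0.774916
Parallel (A, B, and C): 1 − (1 − 0.891366)(1 − 0.843665)(1 − 0.992032) = 0.999865
Series ([0.999865] and D): 0.999865 × 0.774916 = 0.7748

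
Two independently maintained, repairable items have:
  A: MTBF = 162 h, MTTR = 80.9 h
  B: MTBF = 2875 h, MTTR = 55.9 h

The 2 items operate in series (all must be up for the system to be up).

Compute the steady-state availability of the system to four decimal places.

A(A) = MTBF/(MTBF+MTTR) = 162/(162+80.9) = 0.666941
A(B) = MTBF/(MTBF+MTTR) = 2875/(2875+55.9) = 0.980927
Series availability: 0.666941 × 0.980927 = 0.6542

0.6542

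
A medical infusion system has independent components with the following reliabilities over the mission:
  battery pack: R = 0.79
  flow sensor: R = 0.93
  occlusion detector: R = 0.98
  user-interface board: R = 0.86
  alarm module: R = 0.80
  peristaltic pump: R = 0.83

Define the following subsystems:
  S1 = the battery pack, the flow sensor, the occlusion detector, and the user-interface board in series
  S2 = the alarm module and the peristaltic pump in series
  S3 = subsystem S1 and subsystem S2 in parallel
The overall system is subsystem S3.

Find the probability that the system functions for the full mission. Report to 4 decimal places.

0.8721

Series (battery pack, flow sensor, occlusion detector, and user-interface board): 0.790000 × 0.930000 × 0.980000 × 0.860000 = 0.619205
Series (alarm module and peristaltic pump): 0.800000 × 0.830000 = 0.664000
Parallel ([0.619205] and [0.664000]): 1 − (1 − 0.619205)(1 − 0.664000) = 0.8721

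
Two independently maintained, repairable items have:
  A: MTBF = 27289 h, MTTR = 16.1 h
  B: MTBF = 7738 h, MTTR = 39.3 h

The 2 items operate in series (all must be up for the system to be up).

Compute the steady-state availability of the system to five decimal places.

0.99436

A(A) = MTBF/(MTBF+MTTR) = 27289/(27289+16.1) = 0.999410
A(B) = MTBF/(MTBF+MTTR) = 7738/(7738+39.3) = 0.994947
Series availability: 0.999410 × 0.994947 = 0.99436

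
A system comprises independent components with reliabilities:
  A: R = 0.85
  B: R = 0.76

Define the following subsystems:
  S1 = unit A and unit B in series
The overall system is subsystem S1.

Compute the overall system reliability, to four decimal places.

0.6460

Series (A and B): 0.850000 × 0.760000 = 0.6460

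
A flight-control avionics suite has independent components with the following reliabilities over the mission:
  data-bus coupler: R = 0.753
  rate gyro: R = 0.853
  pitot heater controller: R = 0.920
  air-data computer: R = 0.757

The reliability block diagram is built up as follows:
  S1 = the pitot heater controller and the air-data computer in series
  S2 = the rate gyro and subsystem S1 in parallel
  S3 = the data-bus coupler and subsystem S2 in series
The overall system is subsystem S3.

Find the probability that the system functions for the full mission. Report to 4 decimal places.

0.7194

Series (pitot heater controller and air-data computer): 0.920000 × 0.757000 = 0.696440
Parallel (rate gyro and [0.696440]): 1 − (1 − 0.853000)(1 − 0.696440) = 0.955377
Series (data-bus coupler and [0.955377]): 0.753000 × 0.955377 = 0.7194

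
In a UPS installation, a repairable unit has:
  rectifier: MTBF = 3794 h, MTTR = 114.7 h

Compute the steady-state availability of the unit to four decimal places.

0.9707

A(rectifier) = MTBF/(MTBF+MTTR) = 3794/(3794+114.7) = 0.9707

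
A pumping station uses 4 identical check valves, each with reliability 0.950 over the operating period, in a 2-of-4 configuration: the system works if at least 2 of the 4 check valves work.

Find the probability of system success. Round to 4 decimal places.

R = Σ_{i=2}^{4} C(4,i) p^i (1−p)^{4−i} with p = 0.950
C(4,2)·0.950^2·0.050^2 = 0.013538
C(4,3)·0.950^3·0.050^1 = 0.171475
C(4,4)·0.950^4·0.050^0 = 0.814506
Sum = 0.9995

0.9995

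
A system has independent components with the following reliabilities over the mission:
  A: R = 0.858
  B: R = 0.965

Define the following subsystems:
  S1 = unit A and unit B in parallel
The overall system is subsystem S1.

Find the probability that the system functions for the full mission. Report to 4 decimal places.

0.9950

Parallel (A and B): 1 − (1 − 0.858000)(1 − 0.965000) = 0.9950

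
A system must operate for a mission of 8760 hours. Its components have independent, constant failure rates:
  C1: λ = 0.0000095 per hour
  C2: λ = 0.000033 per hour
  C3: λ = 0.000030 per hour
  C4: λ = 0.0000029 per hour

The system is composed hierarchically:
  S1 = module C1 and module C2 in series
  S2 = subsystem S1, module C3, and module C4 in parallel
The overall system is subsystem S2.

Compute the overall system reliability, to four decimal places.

R(C1) = exp(−0.0000095 × 8760) = 0.920149
R(C2) = exp(−0.000033 × 8760) = 0.748952
R(C3) = exp(−0.000030 × 8760) = 0.768896
R(C4) = exp(−0.0000029 × 8760) = 0.974916
Series (C1 and C2): 0.920149 × 0.748952 = 0.689147
Parallel ([0.689147], C3, and C4): 1 − (1 − 0.689147)(1 − 0.768896)(1 − 0.974916) = 0.9982

0.9982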